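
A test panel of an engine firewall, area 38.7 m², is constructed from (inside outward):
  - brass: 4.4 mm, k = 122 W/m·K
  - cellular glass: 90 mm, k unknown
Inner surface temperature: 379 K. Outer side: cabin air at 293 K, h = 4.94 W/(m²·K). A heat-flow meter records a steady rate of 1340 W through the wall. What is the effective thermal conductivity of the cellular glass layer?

Series thermal resistances:
R_brass = L/(kA) = 0.0044/(122×38.7) = 9.319×10^-7 K/W
R_outer film = 1/(h_o·A) = 1/(4.94×38.7) = 0.005231 K/W
Sum of known resistances R_other = 0.005232 K/W
Total R = ΔT/Q = 86/1340 = 0.06418 K/W
R_cellular glass = R_total − R_other = 0.05895 K/W
k = L/(R·A) = 0.09/(0.05895×38.7)

k ≈ 0.0395 W/(m·K)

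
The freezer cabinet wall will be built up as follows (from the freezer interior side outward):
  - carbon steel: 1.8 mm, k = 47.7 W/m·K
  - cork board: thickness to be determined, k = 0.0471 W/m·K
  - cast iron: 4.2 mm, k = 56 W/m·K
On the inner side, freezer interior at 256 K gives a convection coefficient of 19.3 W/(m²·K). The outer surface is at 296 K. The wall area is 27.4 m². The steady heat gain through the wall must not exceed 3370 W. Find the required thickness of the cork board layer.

Model the wall as resistances in series:
R_inner film = 1/(h_i·A) = 1/(19.3×27.4) = 0.001891 K/W
R_carbon steel = L/(kA) = 0.0018/(47.7×27.4) = 1.377×10^-6 K/W
R_cast iron = L/(kA) = 0.0042/(56×27.4) = 2.737×10^-6 K/W
Sum of the known resistances R_other = 0.001895 K/W
Required total resistance R_tot = ΔT/Q_allow = 40/3370 = 0.01187 K/W
R_cork board = R_tot − R_other = 0.009974 K/W
L = R·k·A = 0.009974×0.0471×27.4

L ≈ 12.9 mm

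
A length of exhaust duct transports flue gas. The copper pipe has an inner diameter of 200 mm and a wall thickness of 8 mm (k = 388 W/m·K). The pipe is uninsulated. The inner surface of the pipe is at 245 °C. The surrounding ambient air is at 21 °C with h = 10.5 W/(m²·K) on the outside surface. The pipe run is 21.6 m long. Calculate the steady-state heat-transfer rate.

Radial resistances (cylindrical: R_cond = ln(r_o/r_i)/(2πkL), R_conv = 1/(h·2πrL)):
R_copper pipe wall = ln(108/100)/(2π×388×21.6) = 1.462×10^-6 K/W
R_outer film = 1/(h_o·2πr_oL) = 1/(10.5×2π×0.108×21.6) = 0.006498 K/W
R_total = 0.006499 K/W
Q = ΔT/R_total = 224/0.006499

Q ≈ 34500 W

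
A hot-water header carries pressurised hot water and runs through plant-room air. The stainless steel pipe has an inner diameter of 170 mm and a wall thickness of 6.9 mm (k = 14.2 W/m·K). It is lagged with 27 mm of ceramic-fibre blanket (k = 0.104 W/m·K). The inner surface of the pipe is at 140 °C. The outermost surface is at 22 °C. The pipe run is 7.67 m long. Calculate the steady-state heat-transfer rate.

For a radial system each layer contributes R = ln(r_out/r_in)/(2πkL); films add R = 1/(hA).
R_stainless steel pipe wall = ln(91.9/85)/(2π×14.2×7.67) = 1.141×10^-4 K/W
R_ceramic-fibre blanket = ln(118.9/91.9)/(2π×0.104×7.67) = 0.05139 K/W
R_total = 0.05151 K/W
Q = ΔT/R_total = 118/0.05151

Q ≈ 2290 W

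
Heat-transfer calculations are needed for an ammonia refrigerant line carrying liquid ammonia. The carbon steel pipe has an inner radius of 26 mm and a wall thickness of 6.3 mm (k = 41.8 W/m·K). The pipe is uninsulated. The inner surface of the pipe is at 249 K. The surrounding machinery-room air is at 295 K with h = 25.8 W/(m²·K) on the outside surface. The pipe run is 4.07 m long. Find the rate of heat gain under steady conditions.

Q ≈ 976 W

Radial resistances (cylindrical: R_cond = ln(r_o/r_i)/(2πkL), R_conv = 1/(h·2πrL)):
R_carbon steel pipe wall = ln(32.3/26)/(2π×41.8×4.07) = 2.03×10^-4 K/W
R_outer film = 1/(h_o·2πr_oL) = 1/(25.8×2π×0.0323×4.07) = 0.04692 K/W
R_total = 0.04713 K/W
Q = ΔT/R_total = 46/0.04713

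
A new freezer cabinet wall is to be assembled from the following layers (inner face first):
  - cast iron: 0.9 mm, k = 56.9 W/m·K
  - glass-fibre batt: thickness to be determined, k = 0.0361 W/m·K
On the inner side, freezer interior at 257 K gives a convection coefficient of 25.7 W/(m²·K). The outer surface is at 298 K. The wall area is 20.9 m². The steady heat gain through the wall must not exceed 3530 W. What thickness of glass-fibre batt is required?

Thermal resistances in series:
R_inner film = 1/(h_i·A) = 1/(25.7×20.9) = 0.001862 K/W
R_cast iron = L/(kA) = 0.0009/(56.9×20.9) = 7.568×10^-7 K/W
Sum of the known resistances R_other = 0.001863 K/W
Required total resistance R_tot = ΔT/Q_allow = 41/3530 = 0.01161 K/W
R_glass-fibre batt = R_tot − R_other = 0.009752 K/W
L = R·k·A = 0.009752×0.0361×20.9

L ≈ 7.36 mm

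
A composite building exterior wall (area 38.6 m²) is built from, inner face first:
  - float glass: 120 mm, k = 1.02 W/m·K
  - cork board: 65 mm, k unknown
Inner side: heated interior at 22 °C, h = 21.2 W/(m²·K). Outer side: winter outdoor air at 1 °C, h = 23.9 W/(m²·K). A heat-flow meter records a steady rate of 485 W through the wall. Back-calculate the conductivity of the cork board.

Model the wall as resistances in series:
R_inner film = 1/(h_i·A) = 1/(21.2×38.6) = 0.001222 K/W
R_float glass = L/(kA) = 0.12/(1.02×38.6) = 0.003048 K/W
R_outer film = 1/(h_o·A) = 1/(23.9×38.6) = 0.001084 K/W
Sum of known resistances R_other = 0.005354 K/W
Total R = ΔT/Q = 21/485 = 0.0433 K/W
R_cork board = R_total − R_other = 0.03795 K/W
k = L/(R·A) = 0.065/(0.03795×38.6)

k ≈ 0.0444 W/(m·K)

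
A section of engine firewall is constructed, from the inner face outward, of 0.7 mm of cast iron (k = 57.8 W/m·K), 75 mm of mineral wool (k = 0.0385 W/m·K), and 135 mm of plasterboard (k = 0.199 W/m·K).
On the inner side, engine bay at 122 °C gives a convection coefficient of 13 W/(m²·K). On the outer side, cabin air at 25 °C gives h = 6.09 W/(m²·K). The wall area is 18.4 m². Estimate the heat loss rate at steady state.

Series thermal resistances:
R_inner film = 1/(h_i·A) = 1/(13×18.4) = 0.004181 K/W
R_cast iron = L/(kA) = 0.0007/(57.8×18.4) = 6.582×10^-7 K/W
R_mineral wool = L/(kA) = 0.075/(0.0385×18.4) = 0.1059 K/W
R_plasterboard = L/(kA) = 0.135/(0.199×18.4) = 0.03687 K/W
R_outer film = 1/(h_o·A) = 1/(6.09×18.4) = 0.008924 K/W
R_total = 0.1558 K/W
Q = ΔT / R_total = 97 / 0.1558

Q ≈ 622 W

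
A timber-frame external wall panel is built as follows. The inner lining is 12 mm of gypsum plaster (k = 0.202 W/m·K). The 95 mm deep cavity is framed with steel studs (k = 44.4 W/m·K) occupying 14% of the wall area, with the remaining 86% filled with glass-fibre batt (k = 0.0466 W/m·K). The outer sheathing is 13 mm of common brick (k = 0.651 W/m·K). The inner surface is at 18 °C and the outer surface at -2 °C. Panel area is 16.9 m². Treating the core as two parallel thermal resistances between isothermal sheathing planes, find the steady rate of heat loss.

Q ≈ 3570 W

Sheathing layers in series; stud and cavity paths in parallel between them.
R_inner = 0.012/(0.202×16.9) = 0.003515 K/W
R_stud  = 0.095/(44.4×0.14×16.9) = 9.043×10^-4 K/W
R_cav   = 0.095/(0.0466×0.86×16.9) = 0.1403 K/W
1/R_core = 1/R_stud + 1/R_cav → R_core = 8.985×10^-4 K/W
R_outer = 0.013/(0.651×16.9) = 0.001182 K/W
R_total = 0.005595 K/W
Q = ΔT/R_total = 20/0.005595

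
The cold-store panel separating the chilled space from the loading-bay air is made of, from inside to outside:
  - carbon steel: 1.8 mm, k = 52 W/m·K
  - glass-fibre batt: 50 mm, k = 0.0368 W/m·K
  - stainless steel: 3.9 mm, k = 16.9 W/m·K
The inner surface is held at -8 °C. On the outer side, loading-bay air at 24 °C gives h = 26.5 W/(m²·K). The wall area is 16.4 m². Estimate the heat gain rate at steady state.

Q ≈ 376 W

Using the resistance-network approach (series):
R_carbon steel = L/(kA) = 0.0018/(52×16.4) = 2.111×10^-6 K/W
R_glass-fibre batt = L/(kA) = 0.05/(0.0368×16.4) = 0.08285 K/W
R_stainless steel = L/(kA) = 0.0039/(16.9×16.4) = 1.407×10^-5 K/W
R_outer film = 1/(h_o·A) = 1/(26.5×16.4) = 0.002301 K/W
R_total = 0.08516 K/W
Q = ΔT / R_total = 32 / 0.08516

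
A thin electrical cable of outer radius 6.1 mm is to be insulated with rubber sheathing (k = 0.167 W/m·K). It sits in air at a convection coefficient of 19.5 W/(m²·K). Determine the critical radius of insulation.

r_cr ≈ 8.56 mm

For a cylinder r_cr = k/h = 0.167/19.5
r_cr = 8.56 mm; since the bare radius (6.1 mm) is below r_cr, adding a thin layer of insulation will *increase* heat loss.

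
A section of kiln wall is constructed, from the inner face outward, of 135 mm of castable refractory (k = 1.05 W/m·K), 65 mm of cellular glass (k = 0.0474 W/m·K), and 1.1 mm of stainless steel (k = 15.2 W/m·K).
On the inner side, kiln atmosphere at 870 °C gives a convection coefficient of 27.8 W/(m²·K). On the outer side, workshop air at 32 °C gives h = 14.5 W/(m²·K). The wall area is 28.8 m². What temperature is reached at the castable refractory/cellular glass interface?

Thermal resistances in series:
R_inner film = 1/(h_i·A) = 1/(27.8×28.8) = 0.001249 K/W
R_castable refractory = L/(kA) = 0.135/(1.05×28.8) = 0.004464 K/W
R_cellular glass = L/(kA) = 0.065/(0.0474×28.8) = 0.04761 K/W
R_stainless steel = L/(kA) = 0.0011/(15.2×28.8) = 2.513×10^-6 K/W
R_outer film = 1/(h_o·A) = 1/(14.5×28.8) = 0.002395 K/W
R_total = 0.05573 K/W;  Q = ΔT/R_total = 838/0.05573 = 15040 W
T_interface = T_inner − Q·ΣR(inner→interface) = 870 − 15000×0.005713

T ≈ 784 °C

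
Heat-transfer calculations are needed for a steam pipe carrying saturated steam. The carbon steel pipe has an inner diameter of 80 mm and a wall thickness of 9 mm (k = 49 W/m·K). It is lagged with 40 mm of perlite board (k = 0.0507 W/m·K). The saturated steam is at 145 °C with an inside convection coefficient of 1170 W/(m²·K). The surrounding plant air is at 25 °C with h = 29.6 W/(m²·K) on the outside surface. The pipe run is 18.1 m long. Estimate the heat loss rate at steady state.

Q ≈ 1120 W

Treating each annulus and film as a series resistance:
R_inner film = 1/(h_i·2πr₁L) = 1/(1170×2π×0.04×18.1) = 1.879×10^-4 K/W
R_carbon steel pipe wall = ln(49/40)/(2π×49×18.1) = 3.642×10^-5 K/W
R_perlite board = ln(89/49)/(2π×0.0507×18.1) = 0.1035 K/W
R_outer film = 1/(h_o·2πr_oL) = 1/(29.6×2π×0.089×18.1) = 0.003338 K/W
R_total = 0.1071 K/W
Q = ΔT/R_total = 120/0.1071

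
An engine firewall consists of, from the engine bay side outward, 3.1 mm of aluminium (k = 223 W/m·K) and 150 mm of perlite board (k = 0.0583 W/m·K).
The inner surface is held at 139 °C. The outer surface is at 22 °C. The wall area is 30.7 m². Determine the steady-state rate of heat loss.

Thermal resistances in series:
R_aluminium = L/(kA) = 0.0031/(223×30.7) = 4.528×10^-7 K/W
R_perlite board = L/(kA) = 0.15/(0.0583×30.7) = 0.08381 K/W
R_total = 0.08381 K/W
Q = ΔT / R_total = 117 / 0.08381

Q ≈ 1400 W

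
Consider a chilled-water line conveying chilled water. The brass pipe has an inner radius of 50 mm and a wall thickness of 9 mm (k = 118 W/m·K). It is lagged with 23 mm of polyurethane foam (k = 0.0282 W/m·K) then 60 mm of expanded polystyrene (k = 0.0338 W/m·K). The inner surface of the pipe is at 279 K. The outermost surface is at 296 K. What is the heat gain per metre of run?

For a radial system each layer contributes R = ln(r_out/r_in)/(2πkL); films add R = 1/(hA).
R_brass pipe wall = ln(59/50)/(2π×118×1) = 2.232×10^-4 K/W
R_polyurethane foam = ln(82/59)/(2π×0.0282×1) = 1.858 K/W
R_expanded polystyrene = ln(142/82)/(2π×0.0338×1) = 2.586 K/W
R_total = 4.444 K/W
Q = ΔT/R_total = 17/4.444

q′ ≈ 3.83 W/m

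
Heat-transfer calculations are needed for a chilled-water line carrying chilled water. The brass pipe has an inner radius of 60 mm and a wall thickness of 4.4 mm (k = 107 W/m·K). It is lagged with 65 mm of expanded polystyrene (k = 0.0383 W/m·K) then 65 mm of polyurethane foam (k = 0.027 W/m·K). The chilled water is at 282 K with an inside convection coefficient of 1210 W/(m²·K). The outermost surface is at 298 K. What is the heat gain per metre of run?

q′ ≈ 3.02 W/m

Radial resistances (cylindrical: R_cond = ln(r_o/r_i)/(2πkL), R_conv = 1/(h·2πrL)):
R_inner film = 1/(h_i·2πr₁L) = 1/(1210×2π×0.06×1) = 0.002192 K/W
R_brass pipe wall = ln(64.4/60)/(2π×107×1) = 1.053×10^-4 K/W
R_expanded polystyrene = ln(129.4/64.4)/(2π×0.0383×1) = 2.9 K/W
R_polyurethane foam = ln(194.4/129.4)/(2π×0.027×1) = 2.399 K/W
R_total = 5.301 K/W
Q = ΔT/R_total = 16/5.301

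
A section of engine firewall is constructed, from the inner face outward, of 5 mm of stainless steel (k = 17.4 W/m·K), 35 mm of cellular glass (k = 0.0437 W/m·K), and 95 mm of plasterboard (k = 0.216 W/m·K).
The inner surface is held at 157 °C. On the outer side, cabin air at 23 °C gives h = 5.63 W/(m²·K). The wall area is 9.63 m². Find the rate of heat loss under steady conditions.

Thermal resistances in series:
R_stainless steel = L/(kA) = 0.005/(17.4×9.63) = 2.984×10^-5 K/W
R_cellular glass = L/(kA) = 0.035/(0.0437×9.63) = 0.08317 K/W
R_plasterboard = L/(kA) = 0.095/(0.216×9.63) = 0.04567 K/W
R_outer film = 1/(h_o·A) = 1/(5.63×9.63) = 0.01844 K/W
R_total = 0.1473 K/W
Q = ΔT / R_total = 134 / 0.1473

Q ≈ 910 W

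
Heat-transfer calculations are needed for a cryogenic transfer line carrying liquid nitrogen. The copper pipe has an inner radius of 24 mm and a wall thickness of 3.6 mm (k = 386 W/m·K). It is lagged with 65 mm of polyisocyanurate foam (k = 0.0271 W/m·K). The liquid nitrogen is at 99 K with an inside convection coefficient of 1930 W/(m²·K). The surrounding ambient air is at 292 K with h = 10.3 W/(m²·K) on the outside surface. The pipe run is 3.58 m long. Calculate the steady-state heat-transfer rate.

For a radial system each layer contributes R = ln(r_out/r_in)/(2πkL); films add R = 1/(hA).
R_inner film = 1/(h_i·2πr₁L) = 1/(1930×2π×0.024×3.58) = 9.598×10^-4 K/W
R_copper pipe wall = ln(27.6/24)/(2π×386×3.58) = 1.61×10^-5 K/W
R_polyisocyanurate foam = ln(92.6/27.6)/(2π×0.0271×3.58) = 1.986 K/W
R_outer film = 1/(h_o·2πr_oL) = 1/(10.3×2π×0.0926×3.58) = 0.04661 K/W
R_total = 2.033 K/W
Q = ΔT/R_total = 193/2.033

Q ≈ 94.9 W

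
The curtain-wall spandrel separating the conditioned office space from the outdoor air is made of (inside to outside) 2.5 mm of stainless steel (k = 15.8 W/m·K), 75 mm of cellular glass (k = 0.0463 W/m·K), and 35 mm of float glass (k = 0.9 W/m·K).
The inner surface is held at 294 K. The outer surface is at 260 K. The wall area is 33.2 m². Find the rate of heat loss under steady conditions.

Q ≈ 680 W

Thermal resistances in series:
R_stainless steel = L/(kA) = 0.0025/(15.8×33.2) = 4.766×10^-6 K/W
R_cellular glass = L/(kA) = 0.075/(0.0463×33.2) = 0.04879 K/W
R_float glass = L/(kA) = 0.035/(0.9×33.2) = 0.001171 K/W
R_total = 0.04997 K/W
Q = ΔT / R_total = 34 / 0.04997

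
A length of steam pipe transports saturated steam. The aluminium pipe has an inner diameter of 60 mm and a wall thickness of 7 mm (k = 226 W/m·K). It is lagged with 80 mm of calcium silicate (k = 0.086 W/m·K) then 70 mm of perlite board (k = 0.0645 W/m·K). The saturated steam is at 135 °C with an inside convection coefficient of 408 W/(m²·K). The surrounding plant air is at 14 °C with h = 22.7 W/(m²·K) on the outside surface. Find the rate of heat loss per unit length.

q′ ≈ 36.2 W/m

Per-layer cylindrical resistances, series-summed:
R_inner film = 1/(h_i·2πr₁L) = 1/(408×2π×0.03×1) = 0.013 K/W
R_aluminium pipe wall = ln(37/30)/(2π×226×1) = 1.477×10^-4 K/W
R_calcium silicate = ln(117/37)/(2π×0.086×1) = 2.131 K/W
R_perlite board = ln(187/117)/(2π×0.0645×1) = 1.157 K/W
R_outer film = 1/(h_o·2πr_oL) = 1/(22.7×2π×0.187×1) = 0.03749 K/W
R_total = 3.338 K/W
Q = ΔT/R_total = 121/3.338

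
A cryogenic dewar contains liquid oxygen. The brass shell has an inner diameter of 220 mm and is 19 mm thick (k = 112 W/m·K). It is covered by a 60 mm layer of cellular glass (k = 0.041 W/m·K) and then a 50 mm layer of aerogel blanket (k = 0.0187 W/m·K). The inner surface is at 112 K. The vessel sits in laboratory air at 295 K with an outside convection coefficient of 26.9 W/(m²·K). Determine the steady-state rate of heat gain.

Q ≈ 19.2 W

For a spherical shell R = (1/r₁ − 1/r₂)/(4πk); film R = 1/(h·4πr²). In series:
R_brass shell = (1/0.11 − 1/0.129)/(4π×112) = 9.514×10^-4 K/W
R_cellular glass = (1/0.129 − 1/0.189)/(4π×0.041) = 4.776 K/W
R_aerogel blanket = (1/0.189 − 1/0.239)/(4π×0.0187) = 4.71 K/W
R_outer film = 1/(h·4πr_o²) = 1/(26.9×4π×0.239²) = 0.05179 K/W
R_total = 9.54 K/W
Q = ΔT/R_total = 183/9.54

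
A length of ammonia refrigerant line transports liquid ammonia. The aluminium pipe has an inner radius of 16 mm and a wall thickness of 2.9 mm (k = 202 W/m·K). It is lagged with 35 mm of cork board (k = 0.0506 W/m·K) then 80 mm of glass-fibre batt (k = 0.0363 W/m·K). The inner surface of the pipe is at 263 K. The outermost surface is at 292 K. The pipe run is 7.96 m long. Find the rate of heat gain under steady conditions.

Q ≈ 31.7 W

Radial resistances (cylindrical: R_cond = ln(r_o/r_i)/(2πkL), R_conv = 1/(h·2πrL)):
R_aluminium pipe wall = ln(18.9/16)/(2π×202×7.96) = 1.649×10^-5 K/W
R_cork board = ln(53.9/18.9)/(2π×0.0506×7.96) = 0.4141 K/W
R_glass-fibre batt = ln(133.9/53.9)/(2π×0.0363×7.96) = 0.5012 K/W
R_total = 0.9153 K/W
Q = ΔT/R_total = 29/0.9153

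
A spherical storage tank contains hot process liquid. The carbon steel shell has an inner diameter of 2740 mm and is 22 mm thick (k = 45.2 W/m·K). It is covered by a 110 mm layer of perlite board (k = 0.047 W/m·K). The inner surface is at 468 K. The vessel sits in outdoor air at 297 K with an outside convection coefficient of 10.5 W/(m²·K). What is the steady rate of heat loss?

Spherical conduction: R = (1/r_in − 1/r_out)/(4πk) per layer; series-sum.
R_carbon steel shell = (1/1.37 − 1/1.392)/(4π×45.2) = 2.031×10^-5 K/W
R_perlite board = (1/1.392 − 1/1.502)/(4π×0.047) = 0.08908 K/W
R_outer film = 1/(h·4πr_o²) = 1/(10.5×4π×1.502²) = 0.003359 K/W
R_total = 0.09246 K/W
Q = ΔT/R_total = 171/0.09246

Q ≈ 1850 W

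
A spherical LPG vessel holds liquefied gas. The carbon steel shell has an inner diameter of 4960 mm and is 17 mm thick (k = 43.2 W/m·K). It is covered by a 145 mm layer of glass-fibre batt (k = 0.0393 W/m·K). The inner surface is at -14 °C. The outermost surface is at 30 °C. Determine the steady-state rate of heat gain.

Q ≈ 989 W

For a spherical shell R = (1/r₁ − 1/r₂)/(4πk); film R = 1/(h·4πr²). In series:
R_carbon steel shell = (1/2.48 − 1/2.497)/(4π×43.2) = 5.057×10^-6 K/W
R_glass-fibre batt = (1/2.497 − 1/2.642)/(4π×0.0393) = 0.04451 K/W
R_total = 0.04451 K/W
Q = ΔT/R_total = 44/0.04451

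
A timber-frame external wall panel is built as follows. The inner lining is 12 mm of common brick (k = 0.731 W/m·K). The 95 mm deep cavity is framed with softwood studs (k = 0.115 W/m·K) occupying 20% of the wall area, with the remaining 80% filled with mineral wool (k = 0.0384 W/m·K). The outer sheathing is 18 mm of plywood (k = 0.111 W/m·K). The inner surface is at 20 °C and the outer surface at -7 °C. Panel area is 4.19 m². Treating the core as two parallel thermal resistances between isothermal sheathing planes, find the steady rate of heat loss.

Q ≈ 58.1 W

Sheathing layers in series; stud and cavity paths in parallel between them.
R_inner = 0.012/(0.731×4.19) = 0.003918 K/W
R_stud  = 0.095/(0.115×0.2×4.19) = 0.9858 K/W
R_cav   = 0.095/(0.0384×0.8×4.19) = 0.7381 K/W
1/R_core = 1/R_stud + 1/R_cav → R_core = 0.4221 K/W
R_outer = 0.018/(0.111×4.19) = 0.0387 K/W
R_total = 0.4647 K/W
Q = ΔT/R_total = 27/0.4647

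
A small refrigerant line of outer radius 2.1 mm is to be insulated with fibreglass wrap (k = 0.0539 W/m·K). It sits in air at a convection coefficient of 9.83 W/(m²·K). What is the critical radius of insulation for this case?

For a cylinder r_cr = k/h = 0.0539/9.83
r_cr = 5.48 mm; since the bare radius (2.1 mm) is below r_cr, adding a thin layer of insulation will *increase* heat loss.

r_cr ≈ 5.48 mm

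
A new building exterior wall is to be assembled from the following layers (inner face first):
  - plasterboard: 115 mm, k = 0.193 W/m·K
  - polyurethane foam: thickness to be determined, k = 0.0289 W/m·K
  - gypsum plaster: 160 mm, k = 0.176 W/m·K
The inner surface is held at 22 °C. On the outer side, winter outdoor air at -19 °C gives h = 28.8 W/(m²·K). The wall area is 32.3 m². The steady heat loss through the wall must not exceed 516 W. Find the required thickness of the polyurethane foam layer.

Treating each layer as a thermal resistance in series:
R_plasterboard = L/(kA) = 0.115/(0.193×32.3) = 0.01845 K/W
R_gypsum plaster = L/(kA) = 0.16/(0.176×32.3) = 0.02815 K/W
R_outer film = 1/(h_o·A) = 1/(28.8×32.3) = 0.001075 K/W
Sum of the known resistances R_other = 0.04767 K/W
Required total resistance R_tot = ΔT/Q_allow = 41/516 = 0.07946 K/W
R_polyurethane foam = R_tot − R_other = 0.03179 K/W
L = R·k·A = 0.03179×0.0289×32.3

L ≈ 29.7 mm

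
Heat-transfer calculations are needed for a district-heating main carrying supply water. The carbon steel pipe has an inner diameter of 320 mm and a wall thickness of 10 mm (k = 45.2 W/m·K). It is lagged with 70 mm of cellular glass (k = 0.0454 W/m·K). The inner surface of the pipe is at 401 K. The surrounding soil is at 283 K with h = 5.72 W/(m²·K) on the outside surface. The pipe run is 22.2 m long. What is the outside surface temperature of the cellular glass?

T ≈ 293 K

Treating each annulus and film as a series resistance:
R_carbon steel pipe wall = ln(170/160)/(2π×45.2×22.2) = 9.616×10^-6 K/W
R_cellular glass = ln(240/170)/(2π×0.0454×22.2) = 0.05445 K/W
R_outer film = 1/(h_o·2πr_oL) = 1/(5.72×2π×0.24×22.2) = 0.005222 K/W
R_total = 0.05969 K/W
Q = ΔT/R_total = 118/0.05969
Q = 1980 W
T_interface = T_inner − Q·ΣR(inner→interface) = 401 − 1980×0.05446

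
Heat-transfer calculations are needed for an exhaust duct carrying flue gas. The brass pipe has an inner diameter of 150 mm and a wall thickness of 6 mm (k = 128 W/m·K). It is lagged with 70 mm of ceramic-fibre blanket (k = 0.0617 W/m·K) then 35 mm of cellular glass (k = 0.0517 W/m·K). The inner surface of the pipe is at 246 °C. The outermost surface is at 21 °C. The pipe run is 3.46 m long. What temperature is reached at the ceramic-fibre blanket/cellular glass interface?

T ≈ 85.2 °C

For a radial system each layer contributes R = ln(r_out/r_in)/(2πkL); films add R = 1/(hA).
R_brass pipe wall = ln(81/75)/(2π×128×3.46) = 2.766×10^-5 K/W
R_ceramic-fibre blanket = ln(151/81)/(2π×0.0617×3.46) = 0.4643 K/W
R_cellular glass = ln(186/151)/(2π×0.0517×3.46) = 0.1855 K/W
R_total = 0.6498 K/W
Q = ΔT/R_total = 225/0.6498
Q = 346 W
T_interface = T_inner − Q·ΣR(inner→interface) = 246 − 346×0.4644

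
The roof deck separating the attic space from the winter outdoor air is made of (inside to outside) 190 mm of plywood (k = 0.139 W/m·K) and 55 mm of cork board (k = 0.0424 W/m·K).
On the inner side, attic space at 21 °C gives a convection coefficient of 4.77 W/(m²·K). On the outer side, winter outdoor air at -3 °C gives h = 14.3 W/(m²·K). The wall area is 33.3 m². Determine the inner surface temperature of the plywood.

Treating each layer as a thermal resistance in series:
R_inner film = 1/(h_i·A) = 1/(4.77×33.3) = 0.006296 K/W
R_plywood = L/(kA) = 0.19/(0.139×33.3) = 0.04105 K/W
R_cork board = L/(kA) = 0.055/(0.0424×33.3) = 0.03895 K/W
R_outer film = 1/(h_o·A) = 1/(14.3×33.3) = 0.0021 K/W
R_total = 0.0884 K/W;  Q = ΔT/R_total = 24/0.0884 = 271.5 W
T_interface = T_inner − Q·ΣR(inner→interface) = 21 − 271×0.006296

T ≈ 19.3 °C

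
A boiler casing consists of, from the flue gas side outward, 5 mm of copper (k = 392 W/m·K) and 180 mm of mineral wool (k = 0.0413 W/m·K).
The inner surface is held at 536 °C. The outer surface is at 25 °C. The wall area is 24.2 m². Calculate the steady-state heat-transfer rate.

Thermal resistances in series:
R_copper = L/(kA) = 0.005/(392×24.2) = 5.271×10^-7 K/W
R_mineral wool = L/(kA) = 0.18/(0.0413×24.2) = 0.1801 K/W
R_total = 0.1801 K/W
Q = ΔT / R_total = 511 / 0.1801

Q ≈ 2840 W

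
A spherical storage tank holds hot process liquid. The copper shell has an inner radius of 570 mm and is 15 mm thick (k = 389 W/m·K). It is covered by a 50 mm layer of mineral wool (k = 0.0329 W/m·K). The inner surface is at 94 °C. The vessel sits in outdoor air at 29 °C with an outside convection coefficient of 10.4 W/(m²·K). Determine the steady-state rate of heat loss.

Radial (spherical) resistances in series:
R_copper shell = (1/0.57 − 1/0.585)/(4π×389) = 9.202×10^-6 K/W
R_mineral wool = (1/0.585 − 1/0.635)/(4π×0.0329) = 0.3256 K/W
R_outer film = 1/(h·4πr_o²) = 1/(10.4×4π×0.635²) = 0.01898 K/W
R_total = 0.3445 K/W
Q = ΔT/R_total = 65/0.3445

Q ≈ 189 W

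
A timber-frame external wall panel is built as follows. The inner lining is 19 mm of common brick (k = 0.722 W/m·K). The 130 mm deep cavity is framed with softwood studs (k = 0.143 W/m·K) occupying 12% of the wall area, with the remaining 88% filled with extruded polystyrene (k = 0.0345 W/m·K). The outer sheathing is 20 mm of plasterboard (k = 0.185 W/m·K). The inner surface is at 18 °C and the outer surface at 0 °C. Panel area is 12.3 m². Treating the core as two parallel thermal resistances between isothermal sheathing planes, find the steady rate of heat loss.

Q ≈ 77.1 W

Sheathing layers in series; stud and cavity paths in parallel between them.
R_inner = 0.019/(0.722×12.3) = 0.002139 K/W
R_stud  = 0.13/(0.143×0.12×12.3) = 0.6159 K/W
R_cav   = 0.13/(0.0345×0.88×12.3) = 0.3481 K/W
1/R_core = 1/R_stud + 1/R_cav → R_core = 0.2224 K/W
R_outer = 0.02/(0.185×12.3) = 0.008789 K/W
R_total = 0.2333 K/W
Q = ΔT/R_total = 18/0.2333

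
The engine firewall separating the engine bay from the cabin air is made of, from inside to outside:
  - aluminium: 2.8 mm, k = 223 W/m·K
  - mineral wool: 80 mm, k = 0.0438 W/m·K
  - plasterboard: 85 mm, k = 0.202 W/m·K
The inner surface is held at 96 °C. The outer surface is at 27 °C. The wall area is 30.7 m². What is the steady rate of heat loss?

Q ≈ 943 W

Model the wall as resistances in series:
R_aluminium = L/(kA) = 0.0028/(223×30.7) = 4.09×10^-7 K/W
R_mineral wool = L/(kA) = 0.08/(0.0438×30.7) = 0.05949 K/W
R_plasterboard = L/(kA) = 0.085/(0.202×30.7) = 0.01371 K/W
R_total = 0.0732 K/W
Q = ΔT / R_total = 69 / 0.0732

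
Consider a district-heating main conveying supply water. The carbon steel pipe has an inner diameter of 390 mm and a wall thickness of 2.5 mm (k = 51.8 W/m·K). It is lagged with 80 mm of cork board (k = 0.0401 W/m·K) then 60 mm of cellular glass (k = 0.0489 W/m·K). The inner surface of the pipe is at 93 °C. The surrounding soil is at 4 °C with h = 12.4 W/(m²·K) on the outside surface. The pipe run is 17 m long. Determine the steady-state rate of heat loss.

Per-layer cylindrical resistances, series-summed:
R_carbon steel pipe wall = ln(197.5/195)/(2π×51.8×17) = 2.302×10^-6 K/W
R_cork board = ln(277.5/197.5)/(2π×0.0401×17) = 0.0794 K/W
R_cellular glass = ln(337.5/277.5)/(2π×0.0489×17) = 0.03748 K/W
R_outer film = 1/(h_o·2πr_oL) = 1/(12.4×2π×0.3375×17) = 0.002237 K/W
R_total = 0.1191 K/W
Q = ΔT/R_total = 89/0.1191

Q ≈ 747 W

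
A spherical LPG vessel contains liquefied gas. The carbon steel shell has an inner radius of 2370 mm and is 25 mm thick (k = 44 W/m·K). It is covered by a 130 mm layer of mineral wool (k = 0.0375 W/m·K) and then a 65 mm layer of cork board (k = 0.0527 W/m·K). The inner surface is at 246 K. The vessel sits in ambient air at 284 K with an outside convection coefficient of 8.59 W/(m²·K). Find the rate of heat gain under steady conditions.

For a spherical shell R = (1/r₁ − 1/r₂)/(4πk); film R = 1/(h·4πr²). In series:
R_carbon steel shell = (1/2.37 − 1/2.395)/(4π×44) = 7.966×10^-6 K/W
R_mineral wool = (1/2.395 − 1/2.525)/(4π×0.0375) = 0.04562 K/W
R_cork board = (1/2.525 − 1/2.59)/(4π×0.0527) = 0.01501 K/W
R_outer film = 1/(h·4πr_o²) = 1/(8.59×4π×2.59²) = 0.001381 K/W
R_total = 0.06202 K/W
Q = ΔT/R_total = 38/0.06202

Q ≈ 613 W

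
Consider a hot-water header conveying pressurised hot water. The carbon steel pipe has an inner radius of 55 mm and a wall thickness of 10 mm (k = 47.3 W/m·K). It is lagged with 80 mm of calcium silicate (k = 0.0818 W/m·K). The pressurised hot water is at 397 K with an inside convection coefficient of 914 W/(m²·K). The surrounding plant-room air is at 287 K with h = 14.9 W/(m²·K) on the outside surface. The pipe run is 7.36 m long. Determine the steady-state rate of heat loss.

Q ≈ 494 W

Per-layer cylindrical resistances, series-summed:
R_inner film = 1/(h_i·2πr₁L) = 1/(914×2π×0.055×7.36) = 4.302×10^-4 K/W
R_carbon steel pipe wall = ln(65/55)/(2π×47.3×7.36) = 7.637×10^-5 K/W
R_calcium silicate = ln(145/65)/(2π×0.0818×7.36) = 0.2121 K/W
R_outer film = 1/(h_o·2πr_oL) = 1/(14.9×2π×0.145×7.36) = 0.01001 K/W
R_total = 0.2226 K/W
Q = ΔT/R_total = 110/0.2226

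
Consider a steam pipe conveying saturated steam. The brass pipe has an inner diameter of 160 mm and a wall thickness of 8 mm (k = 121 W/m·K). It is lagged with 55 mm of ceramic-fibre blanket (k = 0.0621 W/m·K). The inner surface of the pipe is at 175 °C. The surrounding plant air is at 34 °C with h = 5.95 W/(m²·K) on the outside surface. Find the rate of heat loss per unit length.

Treating each annulus and film as a series resistance:
R_brass pipe wall = ln(88/80)/(2π×121×1) = 1.254×10^-4 K/W
R_ceramic-fibre blanket = ln(143/88)/(2π×0.0621×1) = 1.244 K/W
R_outer film = 1/(h_o·2πr_oL) = 1/(5.95×2π×0.143×1) = 0.1871 K/W
R_total = 1.431 K/W
Q = ΔT/R_total = 141/1.431

q′ ≈ 98.5 W/m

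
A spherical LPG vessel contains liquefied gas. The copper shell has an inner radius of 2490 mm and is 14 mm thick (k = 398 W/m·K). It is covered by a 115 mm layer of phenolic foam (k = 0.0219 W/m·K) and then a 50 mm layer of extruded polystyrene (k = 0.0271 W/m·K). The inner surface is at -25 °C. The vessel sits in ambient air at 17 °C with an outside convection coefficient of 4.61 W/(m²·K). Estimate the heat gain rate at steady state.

Radial (spherical) resistances in series:
R_copper shell = (1/2.49 − 1/2.504)/(4π×398) = 4.49×10^-7 K/W
R_phenolic foam = (1/2.504 − 1/2.619)/(4π×0.0219) = 0.06372 K/W
R_extruded polystyrene = (1/2.619 − 1/2.669)/(4π×0.0271) = 0.021 K/W
R_outer film = 1/(h·4πr_o²) = 1/(4.61×4π×2.669²) = 0.002423 K/W
R_total = 0.08715 K/W
Q = ΔT/R_total = 42/0.08715

Q ≈ 482 W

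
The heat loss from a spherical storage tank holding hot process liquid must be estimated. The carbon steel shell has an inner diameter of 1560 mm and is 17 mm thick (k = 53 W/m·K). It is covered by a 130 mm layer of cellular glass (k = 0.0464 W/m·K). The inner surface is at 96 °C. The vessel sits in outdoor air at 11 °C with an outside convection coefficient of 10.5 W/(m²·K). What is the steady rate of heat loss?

For a spherical shell R = (1/r₁ − 1/r₂)/(4πk); film R = 1/(h·4πr²). In series:
R_carbon steel shell = (1/0.78 − 1/0.797)/(4π×53) = 4.106×10^-5 K/W
R_cellular glass = (1/0.797 − 1/0.927)/(4π×0.0464) = 0.3018 K/W
R_outer film = 1/(h·4πr_o²) = 1/(10.5×4π×0.927²) = 0.008819 K/W
R_total = 0.3106 K/W
Q = ΔT/R_total = 85/0.3106

Q ≈ 274 W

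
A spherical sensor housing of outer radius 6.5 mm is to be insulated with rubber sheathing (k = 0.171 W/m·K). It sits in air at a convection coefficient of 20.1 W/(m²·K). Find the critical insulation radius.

r_cr ≈ 17 mm

For a sphere r_cr = 2k/h = 2×0.171/20.1
r_cr = 17 mm; since the bare radius (6.5 mm) is below r_cr, adding a thin layer of insulation will *increase* heat loss.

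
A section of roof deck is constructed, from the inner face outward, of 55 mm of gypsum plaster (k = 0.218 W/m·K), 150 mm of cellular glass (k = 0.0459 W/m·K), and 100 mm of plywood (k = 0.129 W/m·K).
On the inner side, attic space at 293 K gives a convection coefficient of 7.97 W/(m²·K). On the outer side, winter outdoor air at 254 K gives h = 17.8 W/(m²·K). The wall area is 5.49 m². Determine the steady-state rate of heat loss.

Model the wall as resistances in series:
R_inner film = 1/(h_i·A) = 1/(7.97×5.49) = 0.02285 K/W
R_gypsum plaster = L/(kA) = 0.055/(0.218×5.49) = 0.04596 K/W
R_cellular glass = L/(kA) = 0.15/(0.0459×5.49) = 0.5953 K/W
R_plywood = L/(kA) = 0.1/(0.129×5.49) = 0.1412 K/W
R_outer film = 1/(h_o·A) = 1/(17.8×5.49) = 0.01023 K/W
R_total = 0.8155 K/W
Q = ΔT / R_total = 39 / 0.8155

Q ≈ 47.8 W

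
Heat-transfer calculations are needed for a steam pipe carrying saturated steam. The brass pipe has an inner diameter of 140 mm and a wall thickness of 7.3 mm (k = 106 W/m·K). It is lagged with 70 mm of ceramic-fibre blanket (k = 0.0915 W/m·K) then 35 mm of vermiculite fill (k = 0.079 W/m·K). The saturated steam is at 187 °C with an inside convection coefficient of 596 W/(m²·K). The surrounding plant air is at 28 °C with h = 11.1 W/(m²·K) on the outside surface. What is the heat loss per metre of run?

For a radial system each layer contributes R = ln(r_out/r_in)/(2πkL); films add R = 1/(hA).
R_inner film = 1/(h_i·2πr₁L) = 1/(596×2π×0.07×1) = 0.003815 K/W
R_brass pipe wall = ln(77.3/70)/(2π×106×1) = 1.489×10^-4 K/W
R_ceramic-fibre blanket = ln(147.3/77.3)/(2π×0.0915×1) = 1.122 K/W
R_vermiculite fill = ln(182.3/147.3)/(2π×0.079×1) = 0.4295 K/W
R_outer film = 1/(h_o·2πr_oL) = 1/(11.1×2π×0.1823×1) = 0.07865 K/W
R_total = 1.634 K/W
Q = ΔT/R_total = 159/1.634

q′ ≈ 97.3 W/m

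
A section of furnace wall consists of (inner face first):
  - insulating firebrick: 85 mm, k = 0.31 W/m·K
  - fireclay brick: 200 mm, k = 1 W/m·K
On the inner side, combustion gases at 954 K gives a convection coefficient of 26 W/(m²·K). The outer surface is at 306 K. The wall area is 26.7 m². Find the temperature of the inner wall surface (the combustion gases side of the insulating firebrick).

T ≈ 905 K

Series thermal resistances:
R_inner film = 1/(h_i·A) = 1/(26×26.7) = 0.001441 K/W
R_insulating firebrick = L/(kA) = 0.085/(0.31×26.7) = 0.01027 K/W
R_fireclay brick = L/(kA) = 0.2/(1×26.7) = 0.007491 K/W
R_total = 0.0192 K/W;  Q = ΔT/R_total = 648/0.0192 = 33750 W
T_interface = T_inner − Q·ΣR(inner→interface) = 954 − 33700×0.001441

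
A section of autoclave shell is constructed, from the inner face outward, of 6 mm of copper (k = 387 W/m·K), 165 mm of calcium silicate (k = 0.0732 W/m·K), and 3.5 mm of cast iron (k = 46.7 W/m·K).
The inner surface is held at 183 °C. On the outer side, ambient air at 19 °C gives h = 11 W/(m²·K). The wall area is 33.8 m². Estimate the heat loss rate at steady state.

Q ≈ 2360 W

Using the resistance-network approach (series):
R_copper = L/(kA) = 0.006/(387×33.8) = 4.587×10^-7 K/W
R_calcium silicate = L/(kA) = 0.165/(0.0732×33.8) = 0.06669 K/W
R_cast iron = L/(kA) = 0.0035/(46.7×33.8) = 2.217×10^-6 K/W
R_outer film = 1/(h_o·A) = 1/(11×33.8) = 0.00269 K/W
R_total = 0.06938 K/W
Q = ΔT / R_total = 164 / 0.06938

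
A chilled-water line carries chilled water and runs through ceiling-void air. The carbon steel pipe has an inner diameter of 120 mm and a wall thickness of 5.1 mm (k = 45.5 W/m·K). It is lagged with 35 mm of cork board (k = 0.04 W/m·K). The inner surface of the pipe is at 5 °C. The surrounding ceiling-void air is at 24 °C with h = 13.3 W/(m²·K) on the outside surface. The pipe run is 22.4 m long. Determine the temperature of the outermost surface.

For a radial system each layer contributes R = ln(r_out/r_in)/(2πkL); films add R = 1/(hA).
R_carbon steel pipe wall = ln(65.1/60)/(2π×45.5×22.4) = 1.274×10^-5 K/W
R_cork board = ln(100.1/65.1)/(2π×0.04×22.4) = 0.07642 K/W
R_outer film = 1/(h_o·2πr_oL) = 1/(13.3×2π×0.1001×22.4) = 0.005337 K/W
R_total = 0.08177 K/W
Q = ΔT/R_total = 19/0.08177
Q = 232 W
T_interface = T_inner + Q·ΣR(inner→interface) = 5 + 232×0.07644

T ≈ 22.8 °C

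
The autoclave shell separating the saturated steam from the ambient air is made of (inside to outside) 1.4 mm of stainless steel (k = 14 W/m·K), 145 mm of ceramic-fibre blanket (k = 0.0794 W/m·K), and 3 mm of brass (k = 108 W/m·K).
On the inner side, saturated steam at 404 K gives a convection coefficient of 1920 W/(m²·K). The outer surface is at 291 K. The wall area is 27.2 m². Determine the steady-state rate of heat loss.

Model the wall as resistances in series:
R_inner film = 1/(h_i·A) = 1/(1920×27.2) = 1.915×10^-5 K/W
R_stainless steel = L/(kA) = 0.0014/(14×27.2) = 3.676×10^-6 K/W
R_ceramic-fibre blanket = L/(kA) = 0.145/(0.0794×27.2) = 0.06714 K/W
R_brass = L/(kA) = 0.003/(108×27.2) = 1.021×10^-6 K/W
R_total = 0.06716 K/W
Q = ΔT / R_total = 113 / 0.06716

Q ≈ 1680 W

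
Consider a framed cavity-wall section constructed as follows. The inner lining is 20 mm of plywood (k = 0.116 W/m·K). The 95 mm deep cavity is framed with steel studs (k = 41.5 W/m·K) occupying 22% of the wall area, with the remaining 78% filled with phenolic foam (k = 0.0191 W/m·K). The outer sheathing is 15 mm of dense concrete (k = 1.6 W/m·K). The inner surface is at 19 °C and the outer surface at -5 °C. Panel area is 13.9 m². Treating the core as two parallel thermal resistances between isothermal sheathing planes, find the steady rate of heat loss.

Sheathing layers in series; stud and cavity paths in parallel between them.
R_inner = 0.02/(0.116×13.9) = 0.0124 K/W
R_stud  = 0.095/(41.5×0.22×13.9) = 7.486×10^-4 K/W
R_cav   = 0.095/(0.0191×0.78×13.9) = 0.4588 K/W
1/R_core = 1/R_stud + 1/R_cav → R_core = 7.474×10^-4 K/W
R_outer = 0.015/(1.6×13.9) = 6.745×10^-4 K/W
R_total = 0.01383 K/W
Q = ΔT/R_total = 24/0.01383

Q ≈ 1740 W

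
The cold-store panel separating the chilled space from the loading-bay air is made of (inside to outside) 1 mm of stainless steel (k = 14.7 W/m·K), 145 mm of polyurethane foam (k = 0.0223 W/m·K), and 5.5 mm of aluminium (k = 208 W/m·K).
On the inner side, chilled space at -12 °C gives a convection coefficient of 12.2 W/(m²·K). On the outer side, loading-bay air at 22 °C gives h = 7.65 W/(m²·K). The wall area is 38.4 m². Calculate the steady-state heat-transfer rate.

Using the resistance-network approach (series):
R_inner film = 1/(h_i·A) = 1/(12.2×38.4) = 0.002135 K/W
R_stainless steel = L/(kA) = 0.001/(14.7×38.4) = 1.772×10^-6 K/W
R_polyurethane foam = L/(kA) = 0.145/(0.0223×38.4) = 0.1693 K/W
R_aluminium = L/(kA) = 0.0055/(208×38.4) = 6.886×10^-7 K/W
R_outer film = 1/(h_o·A) = 1/(7.65×38.4) = 0.003404 K/W
R_total = 0.1749 K/W
Q = ΔT / R_total = 34 / 0.1749

Q ≈ 194 W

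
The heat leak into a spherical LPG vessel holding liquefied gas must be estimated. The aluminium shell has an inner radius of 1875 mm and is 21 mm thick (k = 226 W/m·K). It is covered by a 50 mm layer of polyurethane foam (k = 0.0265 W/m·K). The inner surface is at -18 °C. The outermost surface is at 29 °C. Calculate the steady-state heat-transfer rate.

Q ≈ 1150 W

Each spherical layer contributes R = (1/r_i − 1/r_o)/(4πk):
R_aluminium shell = (1/1.875 − 1/1.896)/(4π×226) = 2.08×10^-6 K/W
R_polyurethane foam = (1/1.896 − 1/1.946)/(4π×0.0265) = 0.04069 K/W
R_total = 0.0407 K/W
Q = ΔT/R_total = 47/0.0407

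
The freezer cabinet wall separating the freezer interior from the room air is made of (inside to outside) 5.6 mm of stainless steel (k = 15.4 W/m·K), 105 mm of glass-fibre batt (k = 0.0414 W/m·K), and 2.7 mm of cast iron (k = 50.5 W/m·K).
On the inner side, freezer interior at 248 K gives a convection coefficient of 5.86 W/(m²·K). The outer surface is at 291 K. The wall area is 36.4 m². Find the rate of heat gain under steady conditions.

Q ≈ 578 W

Using the resistance-network approach (series):
R_inner film = 1/(h_i·A) = 1/(5.86×36.4) = 0.004688 K/W
R_stainless steel = L/(kA) = 0.0056/(15.4×36.4) = 9.99×10^-6 K/W
R_glass-fibre batt = L/(kA) = 0.105/(0.0414×36.4) = 0.06968 K/W
R_cast iron = L/(kA) = 0.0027/(50.5×36.4) = 1.469×10^-6 K/W
R_total = 0.07438 K/W
Q = ΔT / R_total = 43 / 0.07438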